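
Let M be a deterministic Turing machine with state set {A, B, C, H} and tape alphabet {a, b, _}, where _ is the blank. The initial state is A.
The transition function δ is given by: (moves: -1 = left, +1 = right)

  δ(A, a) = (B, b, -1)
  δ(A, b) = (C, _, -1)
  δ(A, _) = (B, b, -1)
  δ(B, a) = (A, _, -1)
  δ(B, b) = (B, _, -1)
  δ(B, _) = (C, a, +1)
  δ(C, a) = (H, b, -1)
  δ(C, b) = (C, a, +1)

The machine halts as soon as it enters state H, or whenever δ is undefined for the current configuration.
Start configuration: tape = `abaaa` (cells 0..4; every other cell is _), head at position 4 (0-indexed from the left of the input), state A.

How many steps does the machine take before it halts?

A | __abaa[a]   read a → write b, move -1, go to B
B | __aba[a]b   read a → write _, move -1, go to A
A | __ab[a]_b   read a → write b, move -1, go to B
B | __a[b]b_b   read b → write _, move -1, go to B
B | __[a]_b_b   read a → write _, move -1, go to A
A | _[_]__b_b   read _ → write b, move -1, go to B
B | [_]b__b_b   read _ → write a, move +1, go to C
C | a[b]__b_b   read b → write a, move +1, go to C
C | aa[_]_b_b
M halts after 8 transitions.

8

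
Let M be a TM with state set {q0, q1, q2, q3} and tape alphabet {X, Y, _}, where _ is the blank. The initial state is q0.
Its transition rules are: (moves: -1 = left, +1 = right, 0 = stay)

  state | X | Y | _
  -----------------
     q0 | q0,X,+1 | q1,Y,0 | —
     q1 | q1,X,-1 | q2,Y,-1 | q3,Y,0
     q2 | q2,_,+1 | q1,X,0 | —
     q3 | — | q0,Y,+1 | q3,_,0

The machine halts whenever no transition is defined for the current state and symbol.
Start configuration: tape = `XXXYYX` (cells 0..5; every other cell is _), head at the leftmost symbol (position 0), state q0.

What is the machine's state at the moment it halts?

q0

state=q0 head=0 tape=[X]XXYYX_   (q0,X)→(q0,X,+1)
state=q0 head=1 tape=X[X]XYYX_   (q0,X)→(q0,X,+1)
state=q0 head=2 tape=XX[X]YYX_   (q0,X)→(q0,X,+1)
state=q0 head=3 tape=XXX[Y]YX_   (q0,Y)→(q1,Y,0)
state=q1 head=3 tape=XXX[Y]YX_   (q1,Y)→(q2,Y,-1)
state=q2 head=2 tape=XX[X]YYX_   (q2,X)→(q2,_,+1)
state=q2 head=3 tape=XX_[Y]YX_   (q2,Y)→(q1,X,0)
state=q1 head=3 tape=XX_[X]YX_   (q1,X)→(q1,X,-1)
state=q1 head=2 tape=XX[_]XYX_   (q1,_)→(q3,Y,0)
state=q3 head=2 tape=XX[Y]XYX_   (q3,Y)→(q0,Y,+1)
state=q0 head=3 tape=XXY[X]YX_   (q0,X)→(q0,X,+1)
state=q0 head=4 tape=XXYX[Y]X_   (q0,Y)→(q1,Y,0)
state=q1 head=4 tape=XXYX[Y]X_   (q1,Y)→(q2,Y,-1)
state=q2 head=3 tape=XXY[X]YX_   (q2,X)→(q2,_,+1)
state=q2 head=4 tape=XXY_[Y]X_   (q2,Y)→(q1,X,0)
state=q1 head=4 tape=XXY_[X]X_   (q1,X)→(q1,X,-1)
state=q1 head=3 tape=XXY[_]XX_   (q1,_)→(q3,Y,0)
state=q3 head=3 tape=XXY[Y]XX_   (q3,Y)→(q0,Y,+1)
state=q0 head=4 tape=XXYY[X]X_   (q0,X)→(q0,X,+1)
state=q0 head=5 tape=XXYYX[X]_   (q0,X)→(q0,X,+1)
state=q0 head=6 tape=XXYYXX[_]
No transition is defined for (q0, _); M halts in state q0.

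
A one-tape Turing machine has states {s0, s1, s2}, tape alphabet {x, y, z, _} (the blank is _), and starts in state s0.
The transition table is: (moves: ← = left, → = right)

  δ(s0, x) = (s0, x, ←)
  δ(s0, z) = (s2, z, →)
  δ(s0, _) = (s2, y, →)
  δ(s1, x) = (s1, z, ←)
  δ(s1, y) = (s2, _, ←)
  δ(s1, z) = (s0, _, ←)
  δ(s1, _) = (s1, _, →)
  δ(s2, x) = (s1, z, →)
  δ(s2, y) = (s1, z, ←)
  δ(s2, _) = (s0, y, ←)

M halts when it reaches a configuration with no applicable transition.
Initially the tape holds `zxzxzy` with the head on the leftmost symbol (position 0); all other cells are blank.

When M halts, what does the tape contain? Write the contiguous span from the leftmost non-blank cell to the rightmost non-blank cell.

state=s0 head=0 tape=_[z]xzxzy   (s0,z)→(s2,z,→)
state=s2 head=1 tape=_z[x]zxzy   (s2,x)→(s1,z,→)
state=s1 head=2 tape=_zz[z]xzy   (s1,z)→(s0,_,←)
state=s0 head=1 tape=_z[z]_xzy   (s0,z)→(s2,z,→)
state=s2 head=2 tape=_zz[_]xzy   (s2,_)→(s0,y,←)
state=s0 head=1 tape=_z[z]yxzy   (s0,z)→(s2,z,→)
state=s2 head=2 tape=_zz[y]xzy   (s2,y)→(s1,z,←)
state=s1 head=1 tape=_z[z]zxzy   (s1,z)→(s0,_,←)
state=s0 head=0 tape=_[z]_zxzy   (s0,z)→(s2,z,→)
state=s2 head=1 tape=_z[_]zxzy   (s2,_)→(s0,y,←)
state=s0 head=0 tape=_[z]yzxzy   (s0,z)→(s2,z,→)
state=s2 head=1 tape=_z[y]zxzy   (s2,y)→(s1,z,←)
state=s1 head=0 tape=_[z]zzxzy   (s1,z)→(s0,_,←)
state=s0 head=-1 tape=[_]_zzxzy   (s0,_)→(s2,y,→)
state=s2 head=0 tape=y[_]zzxzy   (s2,_)→(s0,y,←)
state=s0 head=-1 tape=[y]yzzxzy
The non-blank tape span at halt is yyzzxzy.

yyzzxzy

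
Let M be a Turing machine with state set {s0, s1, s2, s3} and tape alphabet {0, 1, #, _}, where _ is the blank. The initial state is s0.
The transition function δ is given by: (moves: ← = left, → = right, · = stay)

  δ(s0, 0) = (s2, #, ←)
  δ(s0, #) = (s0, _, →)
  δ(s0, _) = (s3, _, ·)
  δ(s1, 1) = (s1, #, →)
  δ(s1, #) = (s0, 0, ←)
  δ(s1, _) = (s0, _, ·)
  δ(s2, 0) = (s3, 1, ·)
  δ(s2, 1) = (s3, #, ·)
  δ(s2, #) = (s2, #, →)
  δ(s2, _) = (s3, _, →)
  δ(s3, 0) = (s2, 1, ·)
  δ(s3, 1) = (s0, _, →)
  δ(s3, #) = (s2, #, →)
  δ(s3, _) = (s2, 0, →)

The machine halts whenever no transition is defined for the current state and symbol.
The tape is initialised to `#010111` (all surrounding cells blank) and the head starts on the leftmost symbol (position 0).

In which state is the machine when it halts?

state=s0 head=0 tape=[#]010111   (s0,#)→(s0,_,→)
state=s0 head=1 tape=_[0]10111   (s0,0)→(s2,#,←)
state=s2 head=0 tape=[_]#10111   (s2,_)→(s3,_,→)
state=s3 head=1 tape=_[#]10111   (s3,#)→(s2,#,→)
state=s2 head=2 tape=_#[1]0111   (s2,1)→(s3,#,·)
state=s3 head=2 tape=_#[#]0111   (s3,#)→(s2,#,→)
state=s2 head=3 tape=_##[0]111   (s2,0)→(s3,1,·)
state=s3 head=3 tape=_##[1]111   (s3,1)→(s0,_,→)
state=s0 head=4 tape=_##_[1]11
No transition is defined for (s0, 1); M halts in state s0.

s0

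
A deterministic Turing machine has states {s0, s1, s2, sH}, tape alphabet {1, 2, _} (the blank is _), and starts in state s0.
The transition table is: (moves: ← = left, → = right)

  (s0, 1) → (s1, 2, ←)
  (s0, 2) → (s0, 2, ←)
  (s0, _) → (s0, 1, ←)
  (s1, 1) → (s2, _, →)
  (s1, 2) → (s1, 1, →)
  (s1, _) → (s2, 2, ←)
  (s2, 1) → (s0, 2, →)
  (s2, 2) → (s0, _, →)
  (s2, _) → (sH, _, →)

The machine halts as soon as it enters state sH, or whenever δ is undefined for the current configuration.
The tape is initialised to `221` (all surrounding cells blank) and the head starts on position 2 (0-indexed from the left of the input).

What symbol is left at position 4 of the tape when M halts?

s0 | __22[1]__   read 1 → write 2, move ←, go to s1
s1 | __2[2]2__   read 2 → write 1, move →, go to s1
s1 | __21[2]__   read 2 → write 1, move →, go to s1
s1 | __211[_]_   read _ → write 2, move ←, go to s2
s2 | __21[1]2_   read 1 → write 2, move →, go to s0
s0 | __212[2]_   read 2 → write 2, move ←, go to s0
s0 | __21[2]2_   read 2 → write 2, move ←, go to s0
s0 | __2[1]22_   read 1 → write 2, move ←, go to s1
s1 | __[2]222_   read 2 → write 1, move →, go to s1
s1 | __1[2]22_   read 2 → write 1, move →, go to s1
s1 | __11[2]2_   read 2 → write 1, move →, go to s1
s1 | __111[2]_   read 2 → write 1, move →, go to s1
s1 | __1111[_]   read _ → write 2, move ←, go to s2
s2 | __111[1]2   read 1 → write 2, move →, go to s0
s0 | __1112[2]   read 2 → write 2, move ←, go to s0
s0 | __111[2]2   read 2 → write 2, move ←, go to s0
s0 | __11[1]22   read 1 → write 2, move ←, go to s1
s1 | __1[1]222   read 1 → write _, move →, go to s2
s2 | __1_[2]22   read 2 → write _, move →, go to s0
s0 | __1__[2]2   read 2 → write 2, move ←, go to s0
s0 | __1_[_]22   read _ → write 1, move ←, go to s0
s0 | __1[_]122   read _ → write 1, move ←, go to s0
s0 | __[1]1122   read 1 → write 2, move ←, go to s1
s1 | _[_]21122   read _ → write 2, move ←, go to s2
s2 | [_]221122   read _ → write _, move →, go to sH
sH | _[2]21122
Cell 4 holds 2 when M halts.

2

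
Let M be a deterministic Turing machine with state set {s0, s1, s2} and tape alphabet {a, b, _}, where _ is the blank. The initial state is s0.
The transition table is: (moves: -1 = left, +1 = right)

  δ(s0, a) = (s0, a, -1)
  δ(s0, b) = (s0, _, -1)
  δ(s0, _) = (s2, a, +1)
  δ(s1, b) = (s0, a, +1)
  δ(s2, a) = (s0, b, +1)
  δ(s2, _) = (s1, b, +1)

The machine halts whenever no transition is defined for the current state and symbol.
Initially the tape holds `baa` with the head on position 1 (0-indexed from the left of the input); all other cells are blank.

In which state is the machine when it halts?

s1

s0 | _b[a]a   read a → write a, move -1, go to s0
s0 | _[b]aa   read b → write _, move -1, go to s0
s0 | [_]_aa   read _ → write a, move +1, go to s2
s2 | a[_]aa   read _ → write b, move +1, go to s1
s1 | ab[a]a
No transition is defined for (s1, a); M halts in state s1.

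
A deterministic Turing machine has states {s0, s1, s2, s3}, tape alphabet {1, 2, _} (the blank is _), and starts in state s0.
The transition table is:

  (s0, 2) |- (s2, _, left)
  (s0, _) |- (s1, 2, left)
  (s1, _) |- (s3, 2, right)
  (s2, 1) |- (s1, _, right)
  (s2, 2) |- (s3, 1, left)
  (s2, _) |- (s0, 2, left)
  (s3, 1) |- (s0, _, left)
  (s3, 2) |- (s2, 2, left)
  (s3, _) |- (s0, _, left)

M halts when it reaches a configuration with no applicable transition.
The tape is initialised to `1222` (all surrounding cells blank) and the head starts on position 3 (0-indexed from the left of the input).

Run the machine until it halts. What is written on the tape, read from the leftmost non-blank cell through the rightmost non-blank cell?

s0 | 122[2]   read 2 → write _, move left, go to s2
s2 | 12[2]_   read 2 → write 1, move left, go to s3
s3 | 1[2]1_   read 2 → write 2, move left, go to s2
s2 | [1]21_   read 1 → write _, move right, go to s1
s1 | _[2]1_
The non-blank tape span at halt is 21.

21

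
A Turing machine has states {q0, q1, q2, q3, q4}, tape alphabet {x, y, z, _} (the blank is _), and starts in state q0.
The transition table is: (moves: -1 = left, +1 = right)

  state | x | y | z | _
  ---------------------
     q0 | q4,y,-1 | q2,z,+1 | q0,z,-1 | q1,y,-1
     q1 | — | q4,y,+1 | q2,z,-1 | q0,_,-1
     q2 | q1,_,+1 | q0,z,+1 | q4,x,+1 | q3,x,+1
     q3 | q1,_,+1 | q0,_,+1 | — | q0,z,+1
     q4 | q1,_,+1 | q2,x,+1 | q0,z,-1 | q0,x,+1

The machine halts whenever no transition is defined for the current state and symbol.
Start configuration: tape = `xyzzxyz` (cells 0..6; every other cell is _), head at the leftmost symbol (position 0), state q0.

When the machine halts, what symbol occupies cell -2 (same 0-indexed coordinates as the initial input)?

z

state=q0 head=0 tape=___[x]yzzxyz   (q0,x)→(q4,y,-1)
state=q4 head=-1 tape=__[_]yyzzxyz   (q4,_)→(q0,x,+1)
state=q0 head=0 tape=__x[y]yzzxyz   (q0,y)→(q2,z,+1)
state=q2 head=1 tape=__xz[y]zzxyz   (q2,y)→(q0,z,+1)
state=q0 head=2 tape=__xzz[z]zxyz   (q0,z)→(q0,z,-1)
state=q0 head=1 tape=__xz[z]zzxyz   (q0,z)→(q0,z,-1)
state=q0 head=0 tape=__x[z]zzzxyz   (q0,z)→(q0,z,-1)
state=q0 head=-1 tape=__[x]zzzzxyz   (q0,x)→(q4,y,-1)
state=q4 head=-2 tape=_[_]yzzzzxyz   (q4,_)→(q0,x,+1)
state=q0 head=-1 tape=_x[y]zzzzxyz   (q0,y)→(q2,z,+1)
state=q2 head=0 tape=_xz[z]zzzxyz   (q2,z)→(q4,x,+1)
state=q4 head=1 tape=_xzx[z]zzxyz   (q4,z)→(q0,z,-1)
state=q0 head=0 tape=_xz[x]zzzxyz   (q0,x)→(q4,y,-1)
state=q4 head=-1 tape=_x[z]yzzzxyz   (q4,z)→(q0,z,-1)
state=q0 head=-2 tape=_[x]zyzzzxyz   (q0,x)→(q4,y,-1)
state=q4 head=-3 tape=[_]yzyzzzxyz   (q4,_)→(q0,x,+1)
state=q0 head=-2 tape=x[y]zyzzzxyz   (q0,y)→(q2,z,+1)
state=q2 head=-1 tape=xz[z]yzzzxyz   (q2,z)→(q4,x,+1)
state=q4 head=0 tape=xzx[y]zzzxyz   (q4,y)→(q2,x,+1)
state=q2 head=1 tape=xzxx[z]zzxyz   (q2,z)→(q4,x,+1)
state=q4 head=2 tape=xzxxx[z]zxyz   (q4,z)→(q0,z,-1)
state=q0 head=1 tape=xzxx[x]zzxyz   (q0,x)→(q4,y,-1)
state=q4 head=0 tape=xzx[x]yzzxyz   (q4,x)→(q1,_,+1)
state=q1 head=1 tape=xzx_[y]zzxyz   (q1,y)→(q4,y,+1)
state=q4 head=2 tape=xzx_y[z]zxyz   (q4,z)→(q0,z,-1)
state=q0 head=1 tape=xzx_[y]zzxyz   (q0,y)→(q2,z,+1)
state=q2 head=2 tape=xzx_z[z]zxyz   (q2,z)→(q4,x,+1)
state=q4 head=3 tape=xzx_zx[z]xyz   (q4,z)→(q0,z,-1)
state=q0 head=2 tape=xzx_z[x]zxyz   (q0,x)→(q4,y,-1)
state=q4 head=1 tape=xzx_[z]yzxyz   (q4,z)→(q0,z,-1)
state=q0 head=0 tape=xzx[_]zyzxyz   (q0,_)→(q1,y,-1)
state=q1 head=-1 tape=xz[x]yzyzxyz
Cell -2 holds z when M halts.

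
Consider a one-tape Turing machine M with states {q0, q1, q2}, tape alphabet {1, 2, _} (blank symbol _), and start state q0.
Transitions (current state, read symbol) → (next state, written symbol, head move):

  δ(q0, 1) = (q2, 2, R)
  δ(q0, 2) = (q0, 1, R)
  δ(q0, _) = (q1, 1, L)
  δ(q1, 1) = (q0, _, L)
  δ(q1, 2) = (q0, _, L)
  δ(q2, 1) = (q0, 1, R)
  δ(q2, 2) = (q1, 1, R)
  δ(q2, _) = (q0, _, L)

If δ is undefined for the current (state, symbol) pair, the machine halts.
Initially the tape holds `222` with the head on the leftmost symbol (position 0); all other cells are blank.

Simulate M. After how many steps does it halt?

q0 | __[2]22_   read 2 → write 1, move R, go to q0
q0 | __1[2]2_   read 2 → write 1, move R, go to q0
q0 | __11[2]_   read 2 → write 1, move R, go to q0
q0 | __111[_]   read _ → write 1, move L, go to q1
q1 | __11[1]1   read 1 → write _, move L, go to q0
q0 | __1[1]_1   read 1 → write 2, move R, go to q2
q2 | __12[_]1   read _ → write _, move L, go to q0
q0 | __1[2]_1   read 2 → write 1, move R, go to q0
q0 | __11[_]1   read _ → write 1, move L, go to q1
q1 | __1[1]11   read 1 → write _, move L, go to q0
q0 | __[1]_11   read 1 → write 2, move R, go to q2
q2 | __2[_]11   read _ → write _, move L, go to q0
q0 | __[2]_11   read 2 → write 1, move R, go to q0
q0 | __1[_]11   read _ → write 1, move L, go to q1
q1 | __[1]111   read 1 → write _, move L, go to q0
q0 | _[_]_111   read _ → write 1, move L, go to q1
q1 | [_]1_111
M halts after 16 transitions.

16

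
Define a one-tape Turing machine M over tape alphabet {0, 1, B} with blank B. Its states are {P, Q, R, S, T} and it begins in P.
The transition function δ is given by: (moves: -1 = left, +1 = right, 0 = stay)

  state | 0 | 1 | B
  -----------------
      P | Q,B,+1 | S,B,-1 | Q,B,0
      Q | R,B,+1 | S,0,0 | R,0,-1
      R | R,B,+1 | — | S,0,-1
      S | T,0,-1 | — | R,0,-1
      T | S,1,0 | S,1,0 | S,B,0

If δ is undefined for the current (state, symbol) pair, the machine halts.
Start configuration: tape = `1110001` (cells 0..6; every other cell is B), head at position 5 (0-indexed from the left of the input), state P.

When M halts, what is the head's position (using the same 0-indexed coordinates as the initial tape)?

P | 11100[0]1BB   read 0 → write B, move +1, go to Q
Q | 11100B[1]BB   read 1 → write 0, move 0, go to S
S | 11100B[0]BB   read 0 → write 0, move -1, go to T
T | 11100[B]0BB   read B → write B, move 0, go to S
S | 11100[B]0BB   read B → write 0, move -1, go to R
R | 1110[0]00BB   read 0 → write B, move +1, go to R
R | 1110B[0]0BB   read 0 → write B, move +1, go to R
R | 1110BB[0]BB   read 0 → write B, move +1, go to R
R | 1110BBB[B]B   read B → write 0, move -1, go to S
S | 1110BB[B]0B   read B → write 0, move -1, go to R
R | 1110B[B]00B   read B → write 0, move -1, go to S
S | 1110[B]000B   read B → write 0, move -1, go to R
R | 111[0]0000B   read 0 → write B, move +1, go to R
R | 111B[0]000B   read 0 → write B, move +1, go to R
R | 111BB[0]00B   read 0 → write B, move +1, go to R
R | 111BBB[0]0B   read 0 → write B, move +1, go to R
R | 111BBBB[0]B   read 0 → write B, move +1, go to R
R | 111BBBBB[B]   read B → write 0, move -1, go to S
S | 111BBBB[B]0   read B → write 0, move -1, go to R
R | 111BBB[B]00   read B → write 0, move -1, go to S
S | 111BB[B]000   read B → write 0, move -1, go to R
R | 111B[B]0000   read B → write 0, move -1, go to S
S | 111[B]00000   read B → write 0, move -1, go to R
R | 11[1]000000
At halt the head is at cell 2.

2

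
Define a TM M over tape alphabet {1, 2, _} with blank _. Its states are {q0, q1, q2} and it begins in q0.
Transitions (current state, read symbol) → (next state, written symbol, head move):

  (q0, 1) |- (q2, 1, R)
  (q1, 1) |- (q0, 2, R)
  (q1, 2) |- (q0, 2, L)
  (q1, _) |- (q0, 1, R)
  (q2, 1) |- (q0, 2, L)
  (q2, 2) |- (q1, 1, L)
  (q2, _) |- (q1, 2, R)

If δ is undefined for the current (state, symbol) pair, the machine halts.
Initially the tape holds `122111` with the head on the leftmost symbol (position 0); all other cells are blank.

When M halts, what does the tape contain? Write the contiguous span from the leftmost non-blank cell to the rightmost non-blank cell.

q0 | [1]22111___   read 1 → write 1, move R, go to q2
q2 | 1[2]2111___   read 2 → write 1, move L, go to q1
q1 | [1]12111___   read 1 → write 2, move R, go to q0
q0 | 2[1]2111___   read 1 → write 1, move R, go to q2
q2 | 21[2]111___   read 2 → write 1, move L, go to q1
q1 | 2[1]1111___   read 1 → write 2, move R, go to q0
q0 | 22[1]111___   read 1 → write 1, move R, go to q2
q2 | 221[1]11___   read 1 → write 2, move L, go to q0
q0 | 22[1]211___   read 1 → write 1, move R, go to q2
q2 | 221[2]11___   read 2 → write 1, move L, go to q1
q1 | 22[1]111___   read 1 → write 2, move R, go to q0
q0 | 222[1]11___   read 1 → write 1, move R, go to q2
q2 | 2221[1]1___   read 1 → write 2, move L, go to q0
q0 | 222[1]21___   read 1 → write 1, move R, go to q2
q2 | 2221[2]1___   read 2 → write 1, move L, go to q1
q1 | 222[1]11___   read 1 → write 2, move R, go to q0
q0 | 2222[1]1___   read 1 → write 1, move R, go to q2
q2 | 22221[1]___   read 1 → write 2, move L, go to q0
q0 | 2222[1]2___   read 1 → write 1, move R, go to q2
q2 | 22221[2]___   read 2 → write 1, move L, go to q1
q1 | 2222[1]1___   read 1 → write 2, move R, go to q0
q0 | 22222[1]___   read 1 → write 1, move R, go to q2
q2 | 222221[_]__   read _ → write 2, move R, go to q1
q1 | 2222212[_]_   read _ → write 1, move R, go to q0
q0 | 22222121[_]
The non-blank tape span at halt is 22222121.

22222121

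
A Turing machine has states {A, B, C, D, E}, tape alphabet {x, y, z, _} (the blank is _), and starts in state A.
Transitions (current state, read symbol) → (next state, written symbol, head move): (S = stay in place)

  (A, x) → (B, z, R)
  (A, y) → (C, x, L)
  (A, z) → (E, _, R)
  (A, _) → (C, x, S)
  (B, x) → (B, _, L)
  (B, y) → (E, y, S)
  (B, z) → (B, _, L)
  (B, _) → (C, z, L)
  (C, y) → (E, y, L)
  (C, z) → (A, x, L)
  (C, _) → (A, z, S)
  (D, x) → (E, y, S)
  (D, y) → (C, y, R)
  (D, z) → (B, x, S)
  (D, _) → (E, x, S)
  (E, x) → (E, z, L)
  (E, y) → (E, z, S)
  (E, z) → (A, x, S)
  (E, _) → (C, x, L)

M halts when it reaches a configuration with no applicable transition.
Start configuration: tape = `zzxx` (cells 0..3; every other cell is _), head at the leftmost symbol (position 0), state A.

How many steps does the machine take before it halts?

13

A | _[z]zxx   read z → write _, move R, go to E
E | __[z]xx   read z → write x, move S, go to A
A | __[x]xx   read x → write z, move R, go to B
B | __z[x]x   read x → write _, move L, go to B
B | __[z]_x   read z → write _, move L, go to B
B | _[_]__x   read _ → write z, move L, go to C
C | [_]z__x   read _ → write z, move S, go to A
A | [z]z__x   read z → write _, move R, go to E
E | _[z]__x   read z → write x, move S, go to A
A | _[x]__x   read x → write z, move R, go to B
B | _z[_]_x   read _ → write z, move L, go to C
C | _[z]z_x   read z → write x, move L, go to A
A | [_]xz_x   read _ → write x, move S, go to C
C | [x]xz_x
M halts after 13 transitions.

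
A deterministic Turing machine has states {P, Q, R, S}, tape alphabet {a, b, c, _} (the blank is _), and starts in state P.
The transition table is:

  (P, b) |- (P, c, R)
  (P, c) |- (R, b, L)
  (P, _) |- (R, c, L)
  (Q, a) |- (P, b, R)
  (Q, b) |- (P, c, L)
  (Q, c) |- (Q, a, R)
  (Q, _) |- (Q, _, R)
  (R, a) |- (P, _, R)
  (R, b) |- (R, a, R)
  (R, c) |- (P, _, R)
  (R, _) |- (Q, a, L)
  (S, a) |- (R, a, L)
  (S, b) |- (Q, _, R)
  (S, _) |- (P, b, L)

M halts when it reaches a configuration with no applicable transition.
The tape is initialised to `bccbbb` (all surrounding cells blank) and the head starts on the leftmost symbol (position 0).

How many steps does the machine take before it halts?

state=P head=0 tape=[b]ccbbb__   (P,b)→(P,c,R)
state=P head=1 tape=c[c]cbbb__   (P,c)→(R,b,L)
state=R head=0 tape=[c]bcbbb__   (R,c)→(P,_,R)
state=P head=1 tape=_[b]cbbb__   (P,b)→(P,c,R)
state=P head=2 tape=_c[c]bbb__   (P,c)→(R,b,L)
state=R head=1 tape=_[c]bbbb__   (R,c)→(P,_,R)
state=P head=2 tape=__[b]bbb__   (P,b)→(P,c,R)
state=P head=3 tape=__c[b]bb__   (P,b)→(P,c,R)
state=P head=4 tape=__cc[b]b__   (P,b)→(P,c,R)
state=P head=5 tape=__ccc[b]__   (P,b)→(P,c,R)
state=P head=6 tape=__cccc[_]_   (P,_)→(R,c,L)
state=R head=5 tape=__ccc[c]c_   (R,c)→(P,_,R)
state=P head=6 tape=__ccc_[c]_   (P,c)→(R,b,L)
state=R head=5 tape=__ccc[_]b_   (R,_)→(Q,a,L)
state=Q head=4 tape=__cc[c]ab_   (Q,c)→(Q,a,R)
state=Q head=5 tape=__cca[a]b_   (Q,a)→(P,b,R)
state=P head=6 tape=__ccab[b]_   (P,b)→(P,c,R)
state=P head=7 tape=__ccabc[_]   (P,_)→(R,c,L)
state=R head=6 tape=__ccab[c]c   (R,c)→(P,_,R)
state=P head=7 tape=__ccab_[c]   (P,c)→(R,b,L)
state=R head=6 tape=__ccab[_]b   (R,_)→(Q,a,L)
state=Q head=5 tape=__cca[b]ab   (Q,b)→(P,c,L)
state=P head=4 tape=__cc[a]cab
M halts after 22 transitions.

22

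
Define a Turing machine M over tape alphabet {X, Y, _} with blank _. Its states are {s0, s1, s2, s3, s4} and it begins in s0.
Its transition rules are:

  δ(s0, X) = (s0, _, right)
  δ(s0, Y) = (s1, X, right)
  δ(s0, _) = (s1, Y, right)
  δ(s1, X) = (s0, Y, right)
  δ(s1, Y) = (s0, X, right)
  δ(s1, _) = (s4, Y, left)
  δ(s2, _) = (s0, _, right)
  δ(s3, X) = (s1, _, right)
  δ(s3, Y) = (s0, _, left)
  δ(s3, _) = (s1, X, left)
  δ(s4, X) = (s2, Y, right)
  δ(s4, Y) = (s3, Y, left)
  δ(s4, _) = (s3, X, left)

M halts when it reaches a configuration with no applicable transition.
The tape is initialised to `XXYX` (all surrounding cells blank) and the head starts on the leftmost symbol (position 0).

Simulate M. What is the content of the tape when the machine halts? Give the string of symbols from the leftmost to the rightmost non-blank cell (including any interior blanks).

YXYY

state=s0 head=0 tape=[X]XYX___   (s0,X)→(s0,_,right)
state=s0 head=1 tape=_[X]YX___   (s0,X)→(s0,_,right)
state=s0 head=2 tape=__[Y]X___   (s0,Y)→(s1,X,right)
state=s1 head=3 tape=__X[X]___   (s1,X)→(s0,Y,right)
state=s0 head=4 tape=__XY[_]__   (s0,_)→(s1,Y,right)
state=s1 head=5 tape=__XYY[_]_   (s1,_)→(s4,Y,left)
state=s4 head=4 tape=__XY[Y]Y_   (s4,Y)→(s3,Y,left)
state=s3 head=3 tape=__X[Y]YY_   (s3,Y)→(s0,_,left)
state=s0 head=2 tape=__[X]_YY_   (s0,X)→(s0,_,right)
state=s0 head=3 tape=___[_]YY_   (s0,_)→(s1,Y,right)
state=s1 head=4 tape=___Y[Y]Y_   (s1,Y)→(s0,X,right)
state=s0 head=5 tape=___YX[Y]_   (s0,Y)→(s1,X,right)
state=s1 head=6 tape=___YXX[_]   (s1,_)→(s4,Y,left)
state=s4 head=5 tape=___YX[X]Y   (s4,X)→(s2,Y,right)
state=s2 head=6 tape=___YXY[Y]
The non-blank tape span at halt is YXYY.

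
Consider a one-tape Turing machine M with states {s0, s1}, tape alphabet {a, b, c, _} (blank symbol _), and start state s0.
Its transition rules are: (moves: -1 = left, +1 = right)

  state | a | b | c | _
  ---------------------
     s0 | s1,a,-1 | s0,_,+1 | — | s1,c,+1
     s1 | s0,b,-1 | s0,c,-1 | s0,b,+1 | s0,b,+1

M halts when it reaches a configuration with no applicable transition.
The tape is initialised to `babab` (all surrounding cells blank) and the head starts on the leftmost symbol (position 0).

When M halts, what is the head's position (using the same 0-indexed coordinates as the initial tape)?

state=s0 head=0 tape=_[b]abab   (s0,b)→(s0,_,+1)
state=s0 head=1 tape=__[a]bab   (s0,a)→(s1,a,-1)
state=s1 head=0 tape=_[_]abab   (s1,_)→(s0,b,+1)
state=s0 head=1 tape=_b[a]bab   (s0,a)→(s1,a,-1)
state=s1 head=0 tape=_[b]abab   (s1,b)→(s0,c,-1)
state=s0 head=-1 tape=[_]cabab   (s0,_)→(s1,c,+1)
state=s1 head=0 tape=c[c]abab   (s1,c)→(s0,b,+1)
state=s0 head=1 tape=cb[a]bab   (s0,a)→(s1,a,-1)
state=s1 head=0 tape=c[b]abab   (s1,b)→(s0,c,-1)
state=s0 head=-1 tape=[c]cabab
At halt the head is at cell -1.

-1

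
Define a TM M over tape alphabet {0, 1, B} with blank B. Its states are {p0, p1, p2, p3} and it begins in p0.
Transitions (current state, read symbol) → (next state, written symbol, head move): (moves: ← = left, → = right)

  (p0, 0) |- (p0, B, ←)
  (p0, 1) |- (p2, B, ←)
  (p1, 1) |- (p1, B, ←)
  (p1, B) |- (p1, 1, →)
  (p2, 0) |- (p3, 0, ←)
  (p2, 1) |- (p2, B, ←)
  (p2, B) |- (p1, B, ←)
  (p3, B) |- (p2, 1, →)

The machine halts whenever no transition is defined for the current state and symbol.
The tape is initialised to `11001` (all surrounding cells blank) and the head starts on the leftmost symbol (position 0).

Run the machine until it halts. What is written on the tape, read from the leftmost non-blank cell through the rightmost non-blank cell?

11111001

state=p0 head=0 tape=BBB[1]1001   (p0,1)→(p2,B,←)
state=p2 head=-1 tape=BB[B]B1001   (p2,B)→(p1,B,←)
state=p1 head=-2 tape=B[B]BB1001   (p1,B)→(p1,1,→)
state=p1 head=-1 tape=B1[B]B1001   (p1,B)→(p1,1,→)
state=p1 head=0 tape=B11[B]1001   (p1,B)→(p1,1,→)
state=p1 head=1 tape=B111[1]001   (p1,1)→(p1,B,←)
state=p1 head=0 tape=B11[1]B001   (p1,1)→(p1,B,←)
state=p1 head=-1 tape=B1[1]BB001   (p1,1)→(p1,B,←)
state=p1 head=-2 tape=B[1]BBB001   (p1,1)→(p1,B,←)
state=p1 head=-3 tape=[B]BBBB001   (p1,B)→(p1,1,→)
state=p1 head=-2 tape=1[B]BBB001   (p1,B)→(p1,1,→)
state=p1 head=-1 tape=11[B]BB001   (p1,B)→(p1,1,→)
state=p1 head=0 tape=111[B]B001   (p1,B)→(p1,1,→)
state=p1 head=1 tape=1111[B]001   (p1,B)→(p1,1,→)
state=p1 head=2 tape=11111[0]01
The non-blank tape span at halt is 11111001.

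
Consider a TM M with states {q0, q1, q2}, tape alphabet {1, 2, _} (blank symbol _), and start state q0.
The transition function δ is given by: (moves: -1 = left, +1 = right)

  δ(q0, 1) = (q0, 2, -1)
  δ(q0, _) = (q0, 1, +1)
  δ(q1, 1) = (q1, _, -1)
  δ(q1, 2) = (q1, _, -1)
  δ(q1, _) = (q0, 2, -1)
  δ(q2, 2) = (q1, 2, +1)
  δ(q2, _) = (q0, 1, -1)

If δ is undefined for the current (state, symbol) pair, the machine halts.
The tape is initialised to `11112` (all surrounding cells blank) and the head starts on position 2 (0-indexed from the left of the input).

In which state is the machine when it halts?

state=q0 head=2 tape=_11[1]12   (q0,1)→(q0,2,-1)
state=q0 head=1 tape=_1[1]212   (q0,1)→(q0,2,-1)
state=q0 head=0 tape=_[1]2212   (q0,1)→(q0,2,-1)
state=q0 head=-1 tape=[_]22212   (q0,_)→(q0,1,+1)
state=q0 head=0 tape=1[2]2212
No transition is defined for (q0, 2); M halts in state q0.

q0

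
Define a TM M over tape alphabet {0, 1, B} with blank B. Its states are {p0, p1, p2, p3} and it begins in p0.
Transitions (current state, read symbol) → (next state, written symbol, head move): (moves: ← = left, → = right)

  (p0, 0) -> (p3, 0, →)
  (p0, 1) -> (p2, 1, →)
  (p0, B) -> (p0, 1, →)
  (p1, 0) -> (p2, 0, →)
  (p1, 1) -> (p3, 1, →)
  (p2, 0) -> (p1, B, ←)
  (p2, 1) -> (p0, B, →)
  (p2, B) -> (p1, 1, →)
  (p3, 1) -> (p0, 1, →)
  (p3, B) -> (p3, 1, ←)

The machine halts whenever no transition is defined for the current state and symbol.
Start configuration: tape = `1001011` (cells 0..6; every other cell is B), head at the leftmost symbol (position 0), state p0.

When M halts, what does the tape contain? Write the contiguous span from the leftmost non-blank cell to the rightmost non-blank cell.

111B0111

state=p0 head=0 tape=[1]001011BB   (p0,1)→(p2,1,→)
state=p2 head=1 tape=1[0]01011BB   (p2,0)→(p1,B,←)
state=p1 head=0 tape=[1]B01011BB   (p1,1)→(p3,1,→)
state=p3 head=1 tape=1[B]01011BB   (p3,B)→(p3,1,←)
state=p3 head=0 tape=[1]101011BB   (p3,1)→(p0,1,→)
state=p0 head=1 tape=1[1]01011BB   (p0,1)→(p2,1,→)
state=p2 head=2 tape=11[0]1011BB   (p2,0)→(p1,B,←)
state=p1 head=1 tape=1[1]B1011BB   (p1,1)→(p3,1,→)
state=p3 head=2 tape=11[B]1011BB   (p3,B)→(p3,1,←)
state=p3 head=1 tape=1[1]11011BB   (p3,1)→(p0,1,→)
state=p0 head=2 tape=11[1]1011BB   (p0,1)→(p2,1,→)
state=p2 head=3 tape=111[1]011BB   (p2,1)→(p0,B,→)
state=p0 head=4 tape=111B[0]11BB   (p0,0)→(p3,0,→)
state=p3 head=5 tape=111B0[1]1BB   (p3,1)→(p0,1,→)
state=p0 head=6 tape=111B01[1]BB   (p0,1)→(p2,1,→)
state=p2 head=7 tape=111B011[B]B   (p2,B)→(p1,1,→)
state=p1 head=8 tape=111B0111[B]
The non-blank tape span at halt is 111B0111.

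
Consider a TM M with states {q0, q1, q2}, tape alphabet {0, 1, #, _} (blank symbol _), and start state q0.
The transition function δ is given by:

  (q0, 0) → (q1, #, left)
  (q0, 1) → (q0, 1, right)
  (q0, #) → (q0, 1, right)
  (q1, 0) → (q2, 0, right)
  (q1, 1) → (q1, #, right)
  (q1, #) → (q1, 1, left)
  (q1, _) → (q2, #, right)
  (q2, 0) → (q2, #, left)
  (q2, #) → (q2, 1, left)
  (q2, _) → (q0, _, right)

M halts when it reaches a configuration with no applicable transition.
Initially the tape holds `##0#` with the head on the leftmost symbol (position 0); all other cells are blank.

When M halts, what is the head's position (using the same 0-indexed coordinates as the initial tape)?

state=q0 head=0 tape=_[#]#0#   (q0,#)→(q0,1,right)
state=q0 head=1 tape=_1[#]0#   (q0,#)→(q0,1,right)
state=q0 head=2 tape=_11[0]#   (q0,0)→(q1,#,left)
state=q1 head=1 tape=_1[1]##   (q1,1)→(q1,#,right)
state=q1 head=2 tape=_1#[#]#   (q1,#)→(q1,1,left)
state=q1 head=1 tape=_1[#]1#   (q1,#)→(q1,1,left)
state=q1 head=0 tape=_[1]11#   (q1,1)→(q1,#,right)
state=q1 head=1 tape=_#[1]1#   (q1,1)→(q1,#,right)
state=q1 head=2 tape=_##[1]#   (q1,1)→(q1,#,right)
state=q1 head=3 tape=_###[#]   (q1,#)→(q1,1,left)
state=q1 head=2 tape=_##[#]1   (q1,#)→(q1,1,left)
state=q1 head=1 tape=_#[#]11   (q1,#)→(q1,1,left)
state=q1 head=0 tape=_[#]111   (q1,#)→(q1,1,left)
state=q1 head=-1 tape=[_]1111   (q1,_)→(q2,#,right)
state=q2 head=0 tape=#[1]111
At halt the head is at cell 0.

0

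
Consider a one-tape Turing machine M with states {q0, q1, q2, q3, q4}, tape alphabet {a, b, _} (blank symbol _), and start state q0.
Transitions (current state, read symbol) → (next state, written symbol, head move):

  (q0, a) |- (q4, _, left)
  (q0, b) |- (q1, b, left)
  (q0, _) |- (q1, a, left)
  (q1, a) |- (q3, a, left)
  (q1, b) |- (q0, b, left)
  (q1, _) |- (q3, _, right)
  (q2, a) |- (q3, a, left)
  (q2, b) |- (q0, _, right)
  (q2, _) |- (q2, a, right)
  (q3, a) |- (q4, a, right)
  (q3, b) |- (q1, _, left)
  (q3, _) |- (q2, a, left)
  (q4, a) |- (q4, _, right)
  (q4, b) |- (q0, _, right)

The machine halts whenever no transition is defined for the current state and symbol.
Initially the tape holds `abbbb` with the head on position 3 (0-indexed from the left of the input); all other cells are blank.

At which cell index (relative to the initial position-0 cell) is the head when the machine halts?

5

q0 | __abb[b]b_   read b → write b, move left, go to q1
q1 | __ab[b]bb_   read b → write b, move left, go to q0
q0 | __a[b]bbb_   read b → write b, move left, go to q1
q1 | __[a]bbbb_   read a → write a, move left, go to q3
q3 | _[_]abbbb_   read _ → write a, move left, go to q2
q2 | [_]aabbbb_   read _ → write a, move right, go to q2
q2 | a[a]abbbb_   read a → write a, move left, go to q3
q3 | [a]aabbbb_   read a → write a, move right, go to q4
q4 | a[a]abbbb_   read a → write _, move right, go to q4
q4 | a_[a]bbbb_   read a → write _, move right, go to q4
q4 | a__[b]bbb_   read b → write _, move right, go to q0
q0 | a___[b]bb_   read b → write b, move left, go to q1
q1 | a__[_]bbb_   read _ → write _, move right, go to q3
q3 | a___[b]bb_   read b → write _, move left, go to q1
q1 | a__[_]_bb_   read _ → write _, move right, go to q3
q3 | a___[_]bb_   read _ → write a, move left, go to q2
q2 | a__[_]abb_   read _ → write a, move right, go to q2
q2 | a__a[a]bb_   read a → write a, move left, go to q3
q3 | a__[a]abb_   read a → write a, move right, go to q4
q4 | a__a[a]bb_   read a → write _, move right, go to q4
q4 | a__a_[b]b_   read b → write _, move right, go to q0
q0 | a__a__[b]_   read b → write b, move left, go to q1
q1 | a__a_[_]b_   read _ → write _, move right, go to q3
q3 | a__a__[b]_   read b → write _, move left, go to q1
q1 | a__a_[_]__   read _ → write _, move right, go to q3
q3 | a__a__[_]_   read _ → write a, move left, go to q2
q2 | a__a_[_]a_   read _ → write a, move right, go to q2
q2 | a__a_a[a]_   read a → write a, move left, go to q3
q3 | a__a_[a]a_   read a → write a, move right, go to q4
q4 | a__a_a[a]_   read a → write _, move right, go to q4
q4 | a__a_a_[_]
At halt the head is at cell 5.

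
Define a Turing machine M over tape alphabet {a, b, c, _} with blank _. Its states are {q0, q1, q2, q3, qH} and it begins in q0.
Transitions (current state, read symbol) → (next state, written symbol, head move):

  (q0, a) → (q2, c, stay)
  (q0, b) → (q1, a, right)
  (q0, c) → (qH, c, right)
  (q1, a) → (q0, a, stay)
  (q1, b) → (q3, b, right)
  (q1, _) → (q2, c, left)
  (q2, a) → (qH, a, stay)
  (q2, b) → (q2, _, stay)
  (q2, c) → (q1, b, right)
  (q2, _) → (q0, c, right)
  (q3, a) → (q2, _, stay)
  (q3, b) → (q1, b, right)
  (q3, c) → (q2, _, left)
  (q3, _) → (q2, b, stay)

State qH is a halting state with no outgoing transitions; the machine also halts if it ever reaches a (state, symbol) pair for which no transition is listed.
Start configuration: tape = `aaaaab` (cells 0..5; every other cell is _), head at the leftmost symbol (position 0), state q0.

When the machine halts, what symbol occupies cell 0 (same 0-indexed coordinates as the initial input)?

b

q0 | [a]aaaab__   read a → write c, move stay, go to q2
q2 | [c]aaaab__   read c → write b, move right, go to q1
q1 | b[a]aaab__   read a → write a, move stay, go to q0
q0 | b[a]aaab__   read a → write c, move stay, go to q2
q2 | b[c]aaab__   read c → write b, move right, go to q1
q1 | bb[a]aab__   read a → write a, move stay, go to q0
q0 | bb[a]aab__   read a → write c, move stay, go to q2
q2 | bb[c]aab__   read c → write b, move right, go to q1
q1 | bbb[a]ab__   read a → write a, move stay, go to q0
q0 | bbb[a]ab__   read a → write c, move stay, go to q2
q2 | bbb[c]ab__   read c → write b, move right, go to q1
q1 | bbbb[a]b__   read a → write a, move stay, go to q0
q0 | bbbb[a]b__   read a → write c, move stay, go to q2
q2 | bbbb[c]b__   read c → write b, move right, go to q1
q1 | bbbbb[b]__   read b → write b, move right, go to q3
q3 | bbbbbb[_]_   read _ → write b, move stay, go to q2
q2 | bbbbbb[b]_   read b → write _, move stay, go to q2
q2 | bbbbbb[_]_   read _ → write c, move right, go to q0
q0 | bbbbbbc[_]
Cell 0 holds b when M halts.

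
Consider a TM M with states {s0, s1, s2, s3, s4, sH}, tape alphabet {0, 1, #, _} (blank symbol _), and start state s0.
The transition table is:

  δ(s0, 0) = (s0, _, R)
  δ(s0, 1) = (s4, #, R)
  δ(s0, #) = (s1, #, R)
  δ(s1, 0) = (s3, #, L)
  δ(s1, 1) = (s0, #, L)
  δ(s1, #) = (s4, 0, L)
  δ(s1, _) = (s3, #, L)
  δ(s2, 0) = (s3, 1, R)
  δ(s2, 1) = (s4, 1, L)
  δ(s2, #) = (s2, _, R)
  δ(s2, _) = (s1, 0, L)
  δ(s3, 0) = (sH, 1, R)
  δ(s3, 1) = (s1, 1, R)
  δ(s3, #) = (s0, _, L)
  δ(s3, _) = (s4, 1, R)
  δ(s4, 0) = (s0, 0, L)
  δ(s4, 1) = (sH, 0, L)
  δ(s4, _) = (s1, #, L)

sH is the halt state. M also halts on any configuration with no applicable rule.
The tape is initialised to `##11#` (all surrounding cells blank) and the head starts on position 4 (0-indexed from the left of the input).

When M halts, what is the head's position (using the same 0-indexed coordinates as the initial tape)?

state=s0 head=4 tape=##11[#]_   (s0,#)→(s1,#,R)
state=s1 head=5 tape=##11#[_]   (s1,_)→(s3,#,L)
state=s3 head=4 tape=##11[#]#   (s3,#)→(s0,_,L)
state=s0 head=3 tape=##1[1]_#   (s0,1)→(s4,#,R)
state=s4 head=4 tape=##1#[_]#   (s4,_)→(s1,#,L)
state=s1 head=3 tape=##1[#]##   (s1,#)→(s4,0,L)
state=s4 head=2 tape=##[1]0##   (s4,1)→(sH,0,L)
state=sH head=1 tape=#[#]00##
At halt the head is at cell 1.

1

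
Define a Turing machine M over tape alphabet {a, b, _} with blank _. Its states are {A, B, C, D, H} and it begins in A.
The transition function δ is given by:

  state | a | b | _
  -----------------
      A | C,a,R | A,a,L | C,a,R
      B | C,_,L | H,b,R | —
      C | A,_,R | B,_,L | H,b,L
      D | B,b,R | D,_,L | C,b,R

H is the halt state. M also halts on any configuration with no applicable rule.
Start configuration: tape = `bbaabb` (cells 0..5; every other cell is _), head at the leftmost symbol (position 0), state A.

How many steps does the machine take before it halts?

16

state=A head=0 tape=_[b]baabb__   (A,b)→(A,a,L)
state=A head=-1 tape=[_]abaabb__   (A,_)→(C,a,R)
state=C head=0 tape=a[a]baabb__   (C,a)→(A,_,R)
state=A head=1 tape=a_[b]aabb__   (A,b)→(A,a,L)
state=A head=0 tape=a[_]aaabb__   (A,_)→(C,a,R)
state=C head=1 tape=aa[a]aabb__   (C,a)→(A,_,R)
state=A head=2 tape=aa_[a]abb__   (A,a)→(C,a,R)
state=C head=3 tape=aa_a[a]bb__   (C,a)→(A,_,R)
state=A head=4 tape=aa_a_[b]b__   (A,b)→(A,a,L)
state=A head=3 tape=aa_a[_]ab__   (A,_)→(C,a,R)
state=C head=4 tape=aa_aa[a]b__   (C,a)→(A,_,R)
state=A head=5 tape=aa_aa_[b]__   (A,b)→(A,a,L)
state=A head=4 tape=aa_aa[_]a__   (A,_)→(C,a,R)
state=C head=5 tape=aa_aaa[a]__   (C,a)→(A,_,R)
state=A head=6 tape=aa_aaa_[_]_   (A,_)→(C,a,R)
state=C head=7 tape=aa_aaa_a[_]   (C,_)→(H,b,L)
state=H head=6 tape=aa_aaa_[a]b
M halts after 16 transitions.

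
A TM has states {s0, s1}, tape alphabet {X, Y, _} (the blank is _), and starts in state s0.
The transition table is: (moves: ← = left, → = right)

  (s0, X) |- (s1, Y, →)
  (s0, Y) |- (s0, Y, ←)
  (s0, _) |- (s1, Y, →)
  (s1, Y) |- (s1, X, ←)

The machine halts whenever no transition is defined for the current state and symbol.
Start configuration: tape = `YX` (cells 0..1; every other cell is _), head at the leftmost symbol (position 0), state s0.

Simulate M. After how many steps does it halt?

4

state=s0 head=0 tape=__[Y]X   (s0,Y)→(s0,Y,←)
state=s0 head=-1 tape=_[_]YX   (s0,_)→(s1,Y,→)
state=s1 head=0 tape=_Y[Y]X   (s1,Y)→(s1,X,←)
state=s1 head=-1 tape=_[Y]XX   (s1,Y)→(s1,X,←)
state=s1 head=-2 tape=[_]XXX
M halts after 4 transitions.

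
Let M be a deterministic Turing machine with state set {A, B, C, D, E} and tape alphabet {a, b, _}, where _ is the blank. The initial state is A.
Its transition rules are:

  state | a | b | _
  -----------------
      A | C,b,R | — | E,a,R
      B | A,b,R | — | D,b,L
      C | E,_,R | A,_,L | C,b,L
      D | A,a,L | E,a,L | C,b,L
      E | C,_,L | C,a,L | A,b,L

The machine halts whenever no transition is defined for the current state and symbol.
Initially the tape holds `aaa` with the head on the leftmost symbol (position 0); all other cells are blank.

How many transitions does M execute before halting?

state=A head=0 tape=_[a]aa   (A,a)→(C,b,R)
state=C head=1 tape=_b[a]a   (C,a)→(E,_,R)
state=E head=2 tape=_b_[a]   (E,a)→(C,_,L)
state=C head=1 tape=_b[_]_   (C,_)→(C,b,L)
state=C head=0 tape=_[b]b_   (C,b)→(A,_,L)
state=A head=-1 tape=[_]_b_   (A,_)→(E,a,R)
state=E head=0 tape=a[_]b_   (E,_)→(A,b,L)
state=A head=-1 tape=[a]bb_   (A,a)→(C,b,R)
state=C head=0 tape=b[b]b_   (C,b)→(A,_,L)
state=A head=-1 tape=[b]_b_
M halts after 9 transitions.

9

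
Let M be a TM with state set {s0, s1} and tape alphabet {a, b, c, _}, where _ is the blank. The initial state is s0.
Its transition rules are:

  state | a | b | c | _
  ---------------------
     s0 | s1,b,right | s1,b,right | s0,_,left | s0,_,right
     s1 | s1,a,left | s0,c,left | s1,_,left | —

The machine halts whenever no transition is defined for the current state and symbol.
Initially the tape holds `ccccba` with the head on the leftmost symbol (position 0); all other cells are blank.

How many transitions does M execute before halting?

s0 | _[c]cccba_   read c → write _, move left, go to s0
s0 | [_]_cccba_   read _ → write _, move right, go to s0
s0 | _[_]cccba_   read _ → write _, move right, go to s0
s0 | __[c]ccba_   read c → write _, move left, go to s0
s0 | _[_]_ccba_   read _ → write _, move right, go to s0
s0 | __[_]ccba_   read _ → write _, move right, go to s0
s0 | ___[c]cba_   read c → write _, move left, go to s0
s0 | __[_]_cba_   read _ → write _, move right, go to s0
s0 | ___[_]cba_   read _ → write _, move right, go to s0
s0 | ____[c]ba_   read c → write _, move left, go to s0
s0 | ___[_]_ba_   read _ → write _, move right, go to s0
s0 | ____[_]ba_   read _ → write _, move right, go to s0
s0 | _____[b]a_   read b → write b, move right, go to s1
s1 | _____b[a]_   read a → write a, move left, go to s1
s1 | _____[b]a_   read b → write c, move left, go to s0
s0 | ____[_]ca_   read _ → write _, move right, go to s0
s0 | _____[c]a_   read c → write _, move left, go to s0
s0 | ____[_]_a_   read _ → write _, move right, go to s0
s0 | _____[_]a_   read _ → write _, move right, go to s0
s0 | ______[a]_   read a → write b, move right, go to s1
s1 | ______b[_]
M halts after 20 transitions.

20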